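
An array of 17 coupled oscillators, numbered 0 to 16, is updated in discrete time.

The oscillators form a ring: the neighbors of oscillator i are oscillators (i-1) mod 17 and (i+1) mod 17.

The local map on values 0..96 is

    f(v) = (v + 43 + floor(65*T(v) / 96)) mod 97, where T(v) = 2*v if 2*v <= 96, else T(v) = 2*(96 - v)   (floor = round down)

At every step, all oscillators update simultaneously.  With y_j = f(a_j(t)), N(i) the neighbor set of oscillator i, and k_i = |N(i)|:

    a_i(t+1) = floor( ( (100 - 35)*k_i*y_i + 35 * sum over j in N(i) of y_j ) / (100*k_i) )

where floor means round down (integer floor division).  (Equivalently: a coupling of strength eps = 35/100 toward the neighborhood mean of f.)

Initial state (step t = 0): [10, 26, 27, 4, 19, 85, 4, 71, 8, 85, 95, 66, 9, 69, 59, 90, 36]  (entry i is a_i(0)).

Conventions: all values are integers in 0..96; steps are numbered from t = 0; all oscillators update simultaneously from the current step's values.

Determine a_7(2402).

Simulating step by step:
t=0: [10, 26, 27, 4, 19, 85, 4, 71, 8, 85, 95, 66, 9, 69, 59, 90, 36]
t=1: [49, 17, 16, 50, 73, 53, 50, 52, 56, 47, 44, 52, 59, 53, 52, 43, 38]
t=2: [58, 78, 76, 60, 52, 55, 57, 57, 56, 54, 51, 55, 55, 56, 55, 46, 41]
t=3: [51, 49, 49, 53, 56, 56, 55, 55, 55, 56, 56, 56, 56, 56, 55, 52, 46]
t=4: [56, 57, 57, 57, 56, 56, 56, 56, 56, 56, 56, 56, 56, 56, 56, 56, 55]
t=5: [55, 55, 55, 55, 55, 56, 56, 56, 56, 56, 56, 56, 56, 56, 56, 56, 56]
t=6: [56, 56, 56, 56, 56, 56, 56, 56, 56, 56, 56, 56, 56, 56, 56, 56, 56]
t=7: [56, 56, 56, 56, 56, 56, 56, 56, 56, 56, 56, 56, 56, 56, 56, 56, 56]

Answer: a_7(2402) = 56
Key observation: The state at step 6, [56, 56, 56, 56, 56, 56, 56, 56, 56, 56, 56, 56, 56, 56, 56, 56, 56], reappears at step 7: the system is in a cycle of period 1 from step 6 on.  Therefore the state at step 2402 equals the state at step 6 + ((2402 - 6) mod 1) = 6, which is [56, 56, 56, 56, 56, 56, 56, 56, 56, 56, 56, 56, 56, 56, 56, 56, 56].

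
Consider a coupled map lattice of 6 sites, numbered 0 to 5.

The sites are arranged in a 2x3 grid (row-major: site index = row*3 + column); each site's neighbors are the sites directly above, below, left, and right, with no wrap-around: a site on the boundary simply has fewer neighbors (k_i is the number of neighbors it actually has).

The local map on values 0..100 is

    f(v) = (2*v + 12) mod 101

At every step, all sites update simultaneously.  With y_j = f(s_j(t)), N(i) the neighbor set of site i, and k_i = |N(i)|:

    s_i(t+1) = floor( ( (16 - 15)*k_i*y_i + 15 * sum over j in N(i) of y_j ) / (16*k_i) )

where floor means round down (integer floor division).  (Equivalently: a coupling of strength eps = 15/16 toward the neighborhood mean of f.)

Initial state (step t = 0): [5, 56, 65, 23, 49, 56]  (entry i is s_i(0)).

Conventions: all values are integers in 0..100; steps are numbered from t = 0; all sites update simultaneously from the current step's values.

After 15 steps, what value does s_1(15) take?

Answer: s_1(15) = 62

Derivation:
t=0: [5, 56, 65, 23, 49, 56]
t=1: [39, 23, 24, 18, 33, 24]
t=2: [55, 74, 59, 81, 56, 68]
t=3: [63, 26, 51, 25, 57, 27]
t=4: [61, 27, 61, 32, 61, 21]
t=5: [68, 35, 58, 35, 63, 34]
t=6: [79, 39, 77, 44, 78, 35]
t=7: [93, 68, 84, 70, 89, 67]
t=8: [52, 85, 48, 90, 50, 81]
t=9: [81, 15, 72, 17, 77, 13]
t=10: [45, 62, 40, 67, 43, 58]
t=11: [37, 61, 34, 49, 39, 90]
t=12: [25, 82, 63, 83, 47, 85]
t=13: [75, 37, 75, 36, 73, 24]
t=14: [83, 61, 72, 60, 75, 59]
t=15: [34, 62, 32, 66, 32, 56]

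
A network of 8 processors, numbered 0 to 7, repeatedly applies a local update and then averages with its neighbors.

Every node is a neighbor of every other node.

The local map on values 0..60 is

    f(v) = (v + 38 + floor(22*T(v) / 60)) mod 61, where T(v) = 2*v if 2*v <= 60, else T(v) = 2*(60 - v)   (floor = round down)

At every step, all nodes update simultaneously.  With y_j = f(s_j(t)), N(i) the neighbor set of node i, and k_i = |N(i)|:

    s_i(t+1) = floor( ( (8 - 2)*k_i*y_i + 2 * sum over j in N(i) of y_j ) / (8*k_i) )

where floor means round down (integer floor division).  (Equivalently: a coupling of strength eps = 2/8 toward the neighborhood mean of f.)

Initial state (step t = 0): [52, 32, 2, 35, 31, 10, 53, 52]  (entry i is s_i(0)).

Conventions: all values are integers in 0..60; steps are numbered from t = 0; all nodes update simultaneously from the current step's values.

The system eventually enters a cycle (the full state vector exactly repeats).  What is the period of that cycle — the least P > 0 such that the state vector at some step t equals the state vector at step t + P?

Simulating step by step:
t=0: [52, 32, 2, 35, 31, 10, 53, 52]
t=1: [34, 30, 39, 31, 30, 49, 35, 34]
t=2: [30, 29, 30, 29, 29, 32, 30, 30]
t=3: [28, 27, 28, 27, 27, 28, 28, 28]
t=4: [24, 23, 24, 23, 23, 24, 24, 24]
t=5: [17, 16, 17, 16, 16, 17, 17, 17]
t=6: [5, 4, 5, 4, 4, 5, 5, 5]
t=7: [45, 44, 45, 44, 44, 45, 45, 45]
t=8: [32, 32, 32, 32, 32, 32, 32, 32]
t=9: [29, 29, 29, 29, 29, 29, 29, 29]
t=10: [27, 27, 27, 27, 27, 27, 27, 27]
t=11: [23, 23, 23, 23, 23, 23, 23, 23]
t=12: [16, 16, 16, 16, 16, 16, 16, 16]
t=13: [4, 4, 4, 4, 4, 4, 4, 4]
t=14: [44, 44, 44, 44, 44, 44, 44, 44]
t=15: [32, 32, 32, 32, 32, 32, 32, 32]

Answer: 7
Key observation: The state at step 8, [32, 32, 32, 32, 32, 32, 32, 32], reappears at step 15 — and no state repeats earlier — so the cycle the system enters has period 7.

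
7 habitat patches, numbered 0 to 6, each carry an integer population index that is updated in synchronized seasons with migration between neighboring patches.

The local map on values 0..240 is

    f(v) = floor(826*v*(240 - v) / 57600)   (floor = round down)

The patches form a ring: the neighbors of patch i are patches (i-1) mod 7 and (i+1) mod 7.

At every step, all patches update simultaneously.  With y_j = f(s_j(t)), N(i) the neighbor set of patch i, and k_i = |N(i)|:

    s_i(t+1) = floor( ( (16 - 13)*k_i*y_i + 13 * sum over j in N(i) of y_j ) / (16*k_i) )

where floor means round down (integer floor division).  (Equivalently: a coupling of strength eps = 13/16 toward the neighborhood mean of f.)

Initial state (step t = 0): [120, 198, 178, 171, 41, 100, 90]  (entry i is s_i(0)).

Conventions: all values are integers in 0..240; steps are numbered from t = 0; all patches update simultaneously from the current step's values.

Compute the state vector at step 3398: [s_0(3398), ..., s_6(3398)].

Simulating step by step:
t=0: [120, 198, 178, 171, 41, 100, 90]
t=1: [165, 170, 146, 143, 171, 163, 201]
t=2: [147, 183, 186, 185, 184, 147, 165]
t=3: [169, 166, 146, 145, 166, 168, 192]
t=4: [157, 182, 188, 188, 183, 157, 164]
t=5: [168, 160, 144, 143, 160, 167, 184]
t=6: [166, 185, 191, 191, 185, 166, 168]
t=7: [162, 153, 138, 138, 153, 162, 175]
t=8: [177, 190, 196, 196, 190, 177, 177]
t=9: [149, 140, 128, 128, 140, 149, 159]
t=10: [192, 199, 202, 202, 199, 192, 192]
t=11: [125, 120, 112, 112, 120, 125, 132]
t=12: [205, 205, 205, 205, 205, 205, 205]
t=13: [102, 102, 102, 102, 102, 102, 102]
t=14: [201, 201, 201, 201, 201, 201, 201]
t=15: [112, 112, 112, 112, 112, 112, 112]
t=16: [205, 205, 205, 205, 205, 205, 205]

Answer: [201, 201, 201, 201, 201, 201, 201]
Key observation: The state at step 12, [205, 205, 205, 205, 205, 205, 205], reappears at step 16: the system is in a cycle of period 4 from step 12 on.  Therefore the state at step 3398 equals the state at step 12 + ((3398 - 12) mod 4) = 14, which is [201, 201, 201, 201, 201, 201, 201].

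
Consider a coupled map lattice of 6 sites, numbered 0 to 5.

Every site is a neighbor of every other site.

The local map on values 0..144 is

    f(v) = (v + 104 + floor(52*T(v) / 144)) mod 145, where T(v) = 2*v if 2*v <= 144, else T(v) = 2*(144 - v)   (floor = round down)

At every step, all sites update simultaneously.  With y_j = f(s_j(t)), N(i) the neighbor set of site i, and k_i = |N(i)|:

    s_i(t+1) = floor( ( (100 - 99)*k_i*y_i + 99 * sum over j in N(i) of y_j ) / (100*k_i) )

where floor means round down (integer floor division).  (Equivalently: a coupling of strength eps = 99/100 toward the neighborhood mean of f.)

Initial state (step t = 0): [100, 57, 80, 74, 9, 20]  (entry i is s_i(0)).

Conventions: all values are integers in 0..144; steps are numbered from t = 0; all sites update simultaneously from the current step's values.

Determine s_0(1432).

Simulating step by step:
t=0: [100, 57, 80, 74, 9, 20]
t=1: [96, 102, 97, 97, 90, 87]
t=2: [88, 88, 88, 88, 88, 89]
t=3: [87, 87, 87, 87, 87, 87]
t=4: [87, 87, 87, 87, 87, 87]

Answer: s_0(1432) = 87
Key observation: The state at step 3, [87, 87, 87, 87, 87, 87], reappears at step 4: the system is in a cycle of period 1 from step 3 on.  Therefore the state at step 1432 equals the state at step 3 + ((1432 - 3) mod 1) = 3, which is [87, 87, 87, 87, 87, 87].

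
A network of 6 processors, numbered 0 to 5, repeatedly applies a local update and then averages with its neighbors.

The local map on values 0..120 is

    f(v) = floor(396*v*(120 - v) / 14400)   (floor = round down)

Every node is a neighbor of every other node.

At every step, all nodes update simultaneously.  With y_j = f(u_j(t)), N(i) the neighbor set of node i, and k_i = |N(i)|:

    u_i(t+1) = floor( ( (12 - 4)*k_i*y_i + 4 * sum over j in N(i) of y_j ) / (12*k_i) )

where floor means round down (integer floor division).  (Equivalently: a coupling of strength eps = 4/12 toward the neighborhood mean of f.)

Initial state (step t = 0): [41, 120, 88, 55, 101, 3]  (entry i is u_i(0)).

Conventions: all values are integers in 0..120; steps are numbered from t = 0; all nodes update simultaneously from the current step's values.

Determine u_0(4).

Simulating step by step:
t=0: [41, 120, 88, 55, 101, 3]
t=1: [75, 21, 67, 80, 52, 27]
t=2: [88, 67, 91, 86, 91, 74]
t=3: [78, 90, 75, 80, 75, 88]
t=4: [88, 78, 89, 87, 89, 80]

Answer: u_0(4) = 88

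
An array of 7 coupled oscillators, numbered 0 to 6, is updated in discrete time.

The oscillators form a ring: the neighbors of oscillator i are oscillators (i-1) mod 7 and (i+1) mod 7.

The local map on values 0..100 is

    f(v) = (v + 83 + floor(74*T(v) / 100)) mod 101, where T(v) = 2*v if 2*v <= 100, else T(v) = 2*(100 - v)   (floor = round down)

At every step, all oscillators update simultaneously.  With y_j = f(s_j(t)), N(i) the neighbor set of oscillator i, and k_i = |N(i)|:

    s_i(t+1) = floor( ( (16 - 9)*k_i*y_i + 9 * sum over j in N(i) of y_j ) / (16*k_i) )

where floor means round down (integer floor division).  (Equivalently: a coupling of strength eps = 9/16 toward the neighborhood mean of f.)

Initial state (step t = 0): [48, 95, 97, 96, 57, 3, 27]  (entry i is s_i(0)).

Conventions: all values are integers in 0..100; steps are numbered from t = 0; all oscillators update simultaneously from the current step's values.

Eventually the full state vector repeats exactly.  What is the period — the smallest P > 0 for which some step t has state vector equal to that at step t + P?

Answer: 2
Key observation: The state at step 9, [87, 87, 87, 87, 87, 87, 87], reappears at step 11 — and no state repeats earlier — so the cycle the system enters has period 2.

Derivation:
t=0: [48, 95, 97, 96, 57, 3, 27]
t=1: [37, 60, 83, 59, 49, 53, 46]
t=2: [58, 45, 39, 25, 1, 28, 63]
t=3: [54, 62, 72, 65, 63, 74, 57]
t=4: [29, 71, 97, 97, 97, 69, 27]
t=5: [63, 79, 86, 83, 86, 78, 62]
t=6: [97, 92, 89, 88, 89, 93, 97]
t=7: [83, 85, 86, 87, 86, 85, 83]
t=8: [89, 89, 88, 88, 88, 89, 89]
t=9: [87, 87, 87, 87, 87, 87, 87]
t=10: [88, 88, 88, 88, 88, 88, 88]
t=11: [87, 87, 87, 87, 87, 87, 87]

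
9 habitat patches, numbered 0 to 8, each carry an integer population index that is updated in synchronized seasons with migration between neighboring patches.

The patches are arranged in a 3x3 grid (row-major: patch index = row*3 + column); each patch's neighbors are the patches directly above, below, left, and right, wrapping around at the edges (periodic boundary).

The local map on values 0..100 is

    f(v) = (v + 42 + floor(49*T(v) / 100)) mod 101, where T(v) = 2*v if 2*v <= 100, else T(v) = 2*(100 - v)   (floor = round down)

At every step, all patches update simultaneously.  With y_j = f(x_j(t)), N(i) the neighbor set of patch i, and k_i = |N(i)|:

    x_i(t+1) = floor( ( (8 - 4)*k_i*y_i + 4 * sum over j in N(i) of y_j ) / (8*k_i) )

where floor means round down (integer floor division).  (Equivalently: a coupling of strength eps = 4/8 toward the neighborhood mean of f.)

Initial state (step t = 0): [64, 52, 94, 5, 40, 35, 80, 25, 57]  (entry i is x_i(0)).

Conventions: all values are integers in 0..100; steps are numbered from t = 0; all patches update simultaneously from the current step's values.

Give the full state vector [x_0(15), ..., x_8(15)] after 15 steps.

Answer: [20, 20, 20, 20, 20, 20, 20, 20, 20]

Derivation:
t=0: [64, 52, 94, 5, 40, 35, 80, 25, 57]
t=1: [41, 43, 36, 39, 34, 23, 47, 63, 42]
t=2: [22, 23, 25, 27, 25, 51, 30, 31, 33]
t=3: [76, 77, 72, 74, 73, 55, 23, 24, 19]
t=4: [45, 46, 44, 45, 46, 44, 74, 75, 71]
t=5: [31, 32, 30, 31, 32, 30, 37, 38, 37]
t=6: [3, 4, 2, 3, 4, 2, 11, 12, 10]
t=7: [49, 50, 47, 49, 50, 47, 59, 60, 57]
t=8: [38, 39, 36, 38, 39, 36, 39, 40, 38]
t=9: [16, 17, 13, 16, 17, 13, 17, 18, 15]
t=10: [72, 74, 69, 72, 74, 69, 74, 75, 71]
t=11: [40, 40, 40, 40, 40, 40, 40, 40, 40]
t=12: [20, 20, 20, 20, 20, 20, 20, 20, 20]
t=13: [81, 81, 81, 81, 81, 81, 81, 81, 81]
t=14: [40, 40, 40, 40, 40, 40, 40, 40, 40]
t=15: [20, 20, 20, 20, 20, 20, 20, 20, 20]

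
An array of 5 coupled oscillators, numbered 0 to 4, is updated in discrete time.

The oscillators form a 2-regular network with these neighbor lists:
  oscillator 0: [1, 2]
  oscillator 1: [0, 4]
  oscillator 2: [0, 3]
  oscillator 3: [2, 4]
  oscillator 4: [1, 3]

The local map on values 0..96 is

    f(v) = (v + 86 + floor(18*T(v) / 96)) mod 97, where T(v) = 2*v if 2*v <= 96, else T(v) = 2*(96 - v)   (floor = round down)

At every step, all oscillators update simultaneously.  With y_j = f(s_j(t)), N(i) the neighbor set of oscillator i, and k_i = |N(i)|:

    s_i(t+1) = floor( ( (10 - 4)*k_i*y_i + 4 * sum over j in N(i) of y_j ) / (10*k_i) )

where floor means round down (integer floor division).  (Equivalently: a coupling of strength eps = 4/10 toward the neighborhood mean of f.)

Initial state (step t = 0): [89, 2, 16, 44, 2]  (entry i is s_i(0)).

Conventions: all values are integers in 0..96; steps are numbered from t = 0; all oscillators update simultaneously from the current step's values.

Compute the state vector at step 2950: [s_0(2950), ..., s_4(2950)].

Answer: [65, 65, 65, 65, 65]
Key observation: The state at step 8, [65, 65, 65, 65, 65], reappears at step 9: the system is in a cycle of period 1 from step 8 on.  Therefore the state at step 2950 equals the state at step 8 + ((2950 - 8) mod 1) = 8, which is [65, 65, 65, 65, 65].

Derivation:
t=0: [89, 2, 16, 44, 2]
t=1: [67, 86, 32, 49, 80]
t=2: [61, 75, 44, 54, 71]
t=3: [61, 69, 53, 58, 67]
t=4: [63, 66, 59, 61, 65]
t=5: [63, 65, 62, 63, 64]
t=6: [64, 64, 63, 64, 64]
t=7: [64, 65, 64, 64, 65]
t=8: [65, 65, 65, 65, 65]
t=9: [65, 65, 65, 65, 65]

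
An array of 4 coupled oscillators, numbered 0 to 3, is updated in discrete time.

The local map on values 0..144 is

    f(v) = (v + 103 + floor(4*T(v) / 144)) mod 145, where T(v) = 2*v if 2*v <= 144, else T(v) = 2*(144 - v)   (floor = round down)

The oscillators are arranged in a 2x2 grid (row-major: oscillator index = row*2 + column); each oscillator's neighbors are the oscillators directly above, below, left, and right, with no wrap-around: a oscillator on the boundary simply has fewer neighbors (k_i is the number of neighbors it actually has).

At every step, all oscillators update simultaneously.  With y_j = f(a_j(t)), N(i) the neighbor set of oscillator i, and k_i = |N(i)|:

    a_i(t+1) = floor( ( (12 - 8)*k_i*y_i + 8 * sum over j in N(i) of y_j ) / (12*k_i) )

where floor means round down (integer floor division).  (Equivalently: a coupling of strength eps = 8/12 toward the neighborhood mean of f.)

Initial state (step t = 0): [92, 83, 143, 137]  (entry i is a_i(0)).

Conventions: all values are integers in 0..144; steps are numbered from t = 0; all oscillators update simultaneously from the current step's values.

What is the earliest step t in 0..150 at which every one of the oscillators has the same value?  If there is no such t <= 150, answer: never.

Answer: 6
Key observation: Synchronization is absorbing here: once all oscillators are equal they stay equal, and step 6 is the first all-equal step.

Derivation:
t=0: [92, 83, 143, 137]  (not all equal)
t=1: [65, 63, 82, 80]  (not all equal)
t=2: [31, 30, 36, 36]  (not all equal)
t=3: [136, 136, 139, 138]  (not all equal)
t=4: [95, 94, 95, 95]  (not all equal)
t=5: [54, 54, 55, 54]  (not all equal)
t=6: [15, 15, 15, 15]  (all equal)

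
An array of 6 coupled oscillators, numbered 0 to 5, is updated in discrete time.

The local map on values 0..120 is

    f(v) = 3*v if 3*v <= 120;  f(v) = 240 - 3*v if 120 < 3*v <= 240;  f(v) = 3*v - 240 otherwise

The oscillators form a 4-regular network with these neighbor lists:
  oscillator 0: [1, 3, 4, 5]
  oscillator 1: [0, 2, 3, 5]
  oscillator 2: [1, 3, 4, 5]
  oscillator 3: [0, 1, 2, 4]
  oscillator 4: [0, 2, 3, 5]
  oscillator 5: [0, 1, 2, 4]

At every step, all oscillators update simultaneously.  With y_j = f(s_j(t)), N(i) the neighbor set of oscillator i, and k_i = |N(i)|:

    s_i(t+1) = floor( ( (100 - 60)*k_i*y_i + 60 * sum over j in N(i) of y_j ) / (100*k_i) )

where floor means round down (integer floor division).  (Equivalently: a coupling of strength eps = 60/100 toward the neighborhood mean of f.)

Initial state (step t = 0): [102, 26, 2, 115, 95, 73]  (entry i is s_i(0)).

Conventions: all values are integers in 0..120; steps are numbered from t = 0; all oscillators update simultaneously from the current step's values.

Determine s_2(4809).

Simulating step by step:
t=0: [102, 26, 2, 115, 95, 73]
t=1: [63, 60, 39, 71, 47, 37]
t=2: [64, 69, 91, 59, 85, 93]
t=3: [41, 40, 35, 44, 33, 34]
t=4: [111, 112, 106, 109, 104, 106]
t=5: [87, 88, 81, 85, 79, 82]
t=6: [15, 16, 8, 13, 7, 10]
t=7: [38, 39, 30, 36, 29, 32]
t=8: [106, 108, 97, 104, 96, 99]
t=9: [70, 72, 59, 67, 57, 61]
t=10: [40, 37, 53, 43, 55, 50]
t=11: [106, 104, 90, 102, 90, 94]
t=12: [62, 61, 43, 57, 44, 48]
t=13: [71, 72, 93, 77, 92, 87]
t=14: [24, 24, 29, 22, 28, 27]
t=15: [74, 74, 80, 73, 79, 79]
t=16: [13, 13, 6, 14, 7, 7]
t=17: [34, 33, 25, 34, 26, 25]
t=18: [93, 92, 83, 93, 84, 83]
t=19: [30, 28, 18, 30, 19, 18]
t=20: [78, 76, 64, 78, 66, 64]
t=21: [18, 21, 35, 18, 33, 35]
t=22: [69, 72, 90, 69, 87, 90]
t=23: [29, 28, 28, 29, 27, 28]
t=24: [85, 84, 84, 85, 83, 84]
t=25: [13, 12, 12, 13, 11, 12]
t=26: [37, 36, 36, 37, 35, 36]
t=27: [109, 108, 108, 109, 107, 108]
t=28: [85, 84, 84, 85, 83, 84]

Answer: s_2(4809) = 12
Key observation: The state at step 24, [85, 84, 84, 85, 83, 84], reappears at step 28: the system is in a cycle of period 4 from step 24 on.  Therefore the state at step 4809 equals the state at step 24 + ((4809 - 24) mod 4) = 25, which is [13, 12, 12, 13, 11, 12].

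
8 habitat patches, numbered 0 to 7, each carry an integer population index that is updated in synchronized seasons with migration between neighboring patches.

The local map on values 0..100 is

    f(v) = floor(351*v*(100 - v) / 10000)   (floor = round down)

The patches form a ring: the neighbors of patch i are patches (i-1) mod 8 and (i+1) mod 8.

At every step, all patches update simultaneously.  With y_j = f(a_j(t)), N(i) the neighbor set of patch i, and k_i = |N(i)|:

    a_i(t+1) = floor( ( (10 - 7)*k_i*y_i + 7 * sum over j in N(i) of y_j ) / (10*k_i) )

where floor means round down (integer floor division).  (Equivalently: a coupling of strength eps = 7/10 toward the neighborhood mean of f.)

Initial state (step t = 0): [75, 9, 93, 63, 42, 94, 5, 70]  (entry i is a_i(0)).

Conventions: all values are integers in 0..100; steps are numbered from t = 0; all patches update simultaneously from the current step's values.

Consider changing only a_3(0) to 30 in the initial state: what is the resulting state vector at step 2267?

Answer: [49, 49, 49, 49, 49, 49, 49, 49]
Key observation: The state at step 8, [87, 87, 87, 87, 87, 87, 87, 87], reappears at step 12: the system is in a cycle of period 4 from step 8 on.  Therefore the state at step 2267 equals the state at step 8 + ((2267 - 8) mod 4) = 11, which is [49, 49, 49, 49, 49, 49, 49, 49].

Derivation:
t=0: [75, 9, 93, 30, 42, 94, 5, 70]
t=1: [54, 38, 41, 59, 57, 41, 37, 50]
t=2: [85, 84, 83, 84, 84, 83, 84, 84]
t=3: [46, 46, 47, 47, 47, 47, 47, 45]
t=4: [86, 87, 87, 87, 87, 87, 86, 86]
t=5: [40, 40, 39, 39, 39, 40, 40, 42]
t=6: [84, 83, 83, 83, 83, 83, 84, 84]
t=7: [47, 48, 49, 49, 49, 48, 47, 47]
t=8: [87, 87, 87, 87, 87, 87, 87, 87]
t=9: [39, 39, 39, 39, 39, 39, 39, 39]
t=10: [83, 83, 83, 83, 83, 83, 83, 83]
t=11: [49, 49, 49, 49, 49, 49, 49, 49]
t=12: [87, 87, 87, 87, 87, 87, 87, 87]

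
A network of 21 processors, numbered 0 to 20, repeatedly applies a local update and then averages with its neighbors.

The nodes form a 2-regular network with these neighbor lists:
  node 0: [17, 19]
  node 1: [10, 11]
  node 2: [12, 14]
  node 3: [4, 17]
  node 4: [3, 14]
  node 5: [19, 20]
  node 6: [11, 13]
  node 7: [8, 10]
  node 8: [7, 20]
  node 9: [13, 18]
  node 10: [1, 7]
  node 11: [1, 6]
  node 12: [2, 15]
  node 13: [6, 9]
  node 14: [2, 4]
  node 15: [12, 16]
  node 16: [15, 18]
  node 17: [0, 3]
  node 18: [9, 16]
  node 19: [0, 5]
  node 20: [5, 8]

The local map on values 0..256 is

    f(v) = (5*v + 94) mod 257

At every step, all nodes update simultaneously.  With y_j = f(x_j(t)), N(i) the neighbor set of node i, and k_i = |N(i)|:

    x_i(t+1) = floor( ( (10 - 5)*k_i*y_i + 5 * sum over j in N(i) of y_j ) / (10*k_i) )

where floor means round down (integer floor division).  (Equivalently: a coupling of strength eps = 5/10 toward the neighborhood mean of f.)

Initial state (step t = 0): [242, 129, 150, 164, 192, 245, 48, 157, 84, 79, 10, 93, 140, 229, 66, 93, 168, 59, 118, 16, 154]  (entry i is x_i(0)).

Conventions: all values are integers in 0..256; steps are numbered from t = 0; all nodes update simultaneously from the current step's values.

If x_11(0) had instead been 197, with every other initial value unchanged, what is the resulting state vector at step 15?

Answer: [166, 184, 65, 140, 82, 147, 199, 161, 90, 141, 199, 166, 117, 189, 57, 180, 203, 190, 169, 146, 93]
Key observation: This trace re-runs the system from the modified initial state.

Derivation:
t=0: [242, 129, 150, 164, 192, 245, 48, 157, 84, 79, 10, 197, 140, 229, 66, 93, 168, 59, 118, 16, 154]
t=1: [86, 161, 84, 111, 90, 83, 104, 90, 50, 211, 155, 101, 41, 182, 108, 69, 135, 106, 183, 100, 55]
t=2: [52, 109, 40, 102, 78, 174, 129, 61, 79, 178, 88, 99, 66, 171, 67, 165, 232, 91, 213, 105, 140]
t=3: [83, 86, 103, 110, 179, 128, 175, 134, 157, 183, 76, 125, 129, 198, 152, 172, 182, 64, 175, 125, 117]
t=4: [216, 110, 124, 158, 162, 202, 164, 206, 157, 182, 173, 154, 182, 137, 119, 206, 211, 174, 216, 220, 164]
t=5: [162, 135, 202, 138, 138, 115, 96, 122, 113, 155, 150, 114, 190, 98, 170, 136, 121, 161, 161, 138, 117]
t=6: [101, 183, 85, 41, 53, 122, 85, 149, 161, 98, 147, 153, 27, 74, 108, 51, 125, 100, 134, 78, 157]
t=7: [119, 155, 89, 66, 91, 178, 76, 80, 108, 149, 105, 104, 138, 122, 86, 154, 188, 71, 193, 182, 133]
t=8: [193, 100, 18, 140, 61, 226, 181, 174, 180, 89, 136, 128, 36, 166, 20, 51, 34, 181, 34, 213, 205]
t=9: [105, 95, 144, 104, 125, 153, 207, 153, 182, 52, 69, 187, 77, 139, 178, 52, 28, 127, 11, 122, 150]
t=10: [153, 73, 130, 155, 180, 109, 55, 147, 156, 90, 126, 39, 146, 58, 168, 162, 178, 158, 157, 143, 116]
t=11: [81, 161, 169, 133, 176, 112, 95, 107, 106, 73, 170, 94, 117, 99, 194, 133, 166, 103, 114, 72, 137]
t=12: [194, 119, 134, 197, 171, 121, 58, 128, 85, 157, 147, 70, 185, 101, 110, 202, 175, 169, 163, 194, 66]
t=13: [69, 148, 219, 112, 134, 143, 131, 125, 99, 109, 127, 169, 205, 101, 172, 149, 152, 105, 145, 73, 131]
t=14: [167, 127, 149, 158, 205, 128, 180, 175, 147, 95, 174, 158, 102, 132, 194, 77, 70, 133, 76, 156, 145]
t=15: [166, 184, 65, 140, 82, 147, 199, 161, 90, 141, 199, 166, 117, 189, 57, 180, 203, 190, 169, 146, 93]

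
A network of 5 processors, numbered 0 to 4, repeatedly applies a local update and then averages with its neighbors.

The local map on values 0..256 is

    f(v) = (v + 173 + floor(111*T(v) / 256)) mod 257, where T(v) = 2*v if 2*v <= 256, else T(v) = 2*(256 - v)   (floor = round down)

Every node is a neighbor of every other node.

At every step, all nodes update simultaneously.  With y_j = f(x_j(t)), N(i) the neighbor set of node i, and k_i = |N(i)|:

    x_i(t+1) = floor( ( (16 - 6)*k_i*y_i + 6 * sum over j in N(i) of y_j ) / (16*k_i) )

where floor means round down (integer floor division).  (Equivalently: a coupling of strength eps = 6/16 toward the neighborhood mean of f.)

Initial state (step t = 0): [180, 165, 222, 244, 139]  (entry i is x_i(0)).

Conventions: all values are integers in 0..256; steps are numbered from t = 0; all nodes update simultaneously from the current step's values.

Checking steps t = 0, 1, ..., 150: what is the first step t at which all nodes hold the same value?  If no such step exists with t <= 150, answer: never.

Answer: 2
Key observation: Synchronization is absorbing here: once all nodes are equal they stay equal, and step 2 is the first all-equal step.

Derivation:
t=0: [180, 165, 222, 244, 139]  (not all equal)
t=1: [161, 160, 164, 166, 159]  (not all equal)
t=2: [159, 159, 159, 159, 159]  (all equal)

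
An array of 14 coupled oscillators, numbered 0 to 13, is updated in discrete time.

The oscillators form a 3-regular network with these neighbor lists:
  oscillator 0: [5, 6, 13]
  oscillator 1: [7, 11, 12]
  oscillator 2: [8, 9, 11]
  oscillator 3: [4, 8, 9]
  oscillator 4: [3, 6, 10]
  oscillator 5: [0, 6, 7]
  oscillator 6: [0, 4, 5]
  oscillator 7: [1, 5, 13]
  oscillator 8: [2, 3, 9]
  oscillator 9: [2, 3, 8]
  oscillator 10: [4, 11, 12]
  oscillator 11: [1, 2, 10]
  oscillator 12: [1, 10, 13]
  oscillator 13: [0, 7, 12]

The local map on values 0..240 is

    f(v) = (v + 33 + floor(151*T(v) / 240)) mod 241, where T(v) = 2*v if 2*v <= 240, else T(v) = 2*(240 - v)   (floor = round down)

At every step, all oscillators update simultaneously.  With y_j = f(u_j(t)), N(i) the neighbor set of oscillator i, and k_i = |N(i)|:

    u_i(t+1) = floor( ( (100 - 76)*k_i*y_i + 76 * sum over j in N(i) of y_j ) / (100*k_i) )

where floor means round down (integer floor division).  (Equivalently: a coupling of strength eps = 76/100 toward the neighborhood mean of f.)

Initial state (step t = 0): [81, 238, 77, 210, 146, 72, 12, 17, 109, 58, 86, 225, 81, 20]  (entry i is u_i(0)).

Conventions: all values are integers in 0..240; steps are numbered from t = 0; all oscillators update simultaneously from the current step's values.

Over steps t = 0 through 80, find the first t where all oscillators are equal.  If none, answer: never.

Simulating step by step:
t=0: [81, 238, 77, 210, 146, 72, 12, 17, 109, 58, 86, 225, 81, 20]  (not all equal)
t=1: [135, 89, 109, 74, 96, 134, 132, 94, 112, 110, 132, 126, 136, 145]  (not all equal)
t=2: [58, 87, 45, 71, 82, 45, 46, 89, 80, 81, 46, 98, 102, 44]  (not all equal)
t=3: [140, 122, 143, 209, 170, 166, 163, 181, 188, 188, 96, 129, 131, 137]  (not all equal)
t=4: [54, 57, 51, 45, 37, 51, 52, 54, 46, 46, 44, 46, 46, 55]  (not all equal)
t=5: [152, 146, 138, 130, 133, 151, 141, 155, 138, 138, 129, 144, 146, 150]  (not all equal)
t=6: [55, 55, 57, 58, 59, 54, 55, 54, 58, 58, 57, 57, 56, 54]  (not all equal)
t=7: [155, 157, 162, 163, 161, 155, 158, 154, 162, 162, 161, 159, 157, 156]  (not all equal)
t=8: [53, 53, 52, 51, 52, 53, 52, 53, 51, 51, 52, 52, 52, 53]  (not all equal)
t=9: [151, 150, 148, 148, 149, 151, 151, 152, 148, 148, 150, 150, 151, 151]  (not all equal)
t=10: [54, 54, 55, 55, 54, 54, 54, 54, 55, 55, 54, 55, 54, 54]  (not all equal)
t=11: [154, 154, 157, 156, 154, 154, 154, 154, 157, 157, 154, 155, 154, 154]  (not all equal)
t=12: [54, 53, 53, 53, 53, 54, 54, 54, 53, 53, 53, 53, 54, 54]  (not all equal)
t=13: [154, 153, 152, 152, 152, 154, 153, 153, 152, 152, 152, 152, 152, 154]  (not all equal)
t=14: [54, 54, 54, 54, 54, 54, 54, 54, 54, 54, 54, 54, 54, 54]  (all equal)

Answer: 14
Key observation: Synchronization is absorbing here: once all oscillators are equal they stay equal, and step 14 is the first all-equal step.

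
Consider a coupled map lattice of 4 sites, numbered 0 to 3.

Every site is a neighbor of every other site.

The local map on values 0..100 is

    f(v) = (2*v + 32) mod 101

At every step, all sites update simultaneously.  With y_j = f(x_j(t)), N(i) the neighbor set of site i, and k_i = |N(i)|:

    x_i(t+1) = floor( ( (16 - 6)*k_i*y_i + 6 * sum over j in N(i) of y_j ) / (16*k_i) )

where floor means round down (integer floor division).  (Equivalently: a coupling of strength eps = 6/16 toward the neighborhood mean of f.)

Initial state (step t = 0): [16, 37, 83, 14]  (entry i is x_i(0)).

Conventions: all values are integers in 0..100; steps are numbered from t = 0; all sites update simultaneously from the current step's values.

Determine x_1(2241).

Simulating step by step:
t=0: [16, 37, 83, 14]
t=1: [60, 30, 76, 58]
t=2: [59, 80, 75, 57]
t=3: [57, 78, 73, 55]
t=4: [53, 74, 69, 51]
t=5: [45, 66, 61, 43]
t=6: [29, 50, 45, 27]
t=7: [73, 44, 39, 71]
t=8: [60, 31, 26, 58]
t=9: [60, 81, 76, 58]
t=10: [59, 80, 75, 57]

Answer: x_1(2241) = 81
Key observation: The state at step 2, [59, 80, 75, 57], reappears at step 10: the system is in a cycle of period 8 from step 2 on.  Therefore the state at step 2241 equals the state at step 2 + ((2241 - 2) mod 8) = 9, which is [60, 81, 76, 58].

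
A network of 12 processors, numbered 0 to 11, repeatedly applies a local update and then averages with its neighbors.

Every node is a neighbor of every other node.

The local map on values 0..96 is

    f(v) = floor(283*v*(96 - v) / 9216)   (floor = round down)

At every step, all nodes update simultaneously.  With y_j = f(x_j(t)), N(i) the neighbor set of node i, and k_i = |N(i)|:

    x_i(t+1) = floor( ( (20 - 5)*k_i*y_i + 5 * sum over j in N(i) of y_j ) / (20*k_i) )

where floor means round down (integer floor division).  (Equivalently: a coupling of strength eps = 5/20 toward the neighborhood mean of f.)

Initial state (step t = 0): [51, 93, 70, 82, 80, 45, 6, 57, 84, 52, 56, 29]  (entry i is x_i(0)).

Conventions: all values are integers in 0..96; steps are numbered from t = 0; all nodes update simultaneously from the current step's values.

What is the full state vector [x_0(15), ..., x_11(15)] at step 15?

Simulating step by step:
t=0: [51, 93, 70, 82, 80, 45, 6, 57, 84, 52, 56, 29]
t=1: [64, 19, 53, 38, 41, 64, 25, 62, 35, 64, 62, 56]
t=2: [62, 49, 67, 65, 67, 62, 56, 63, 64, 62, 63, 66]
t=3: [63, 68, 60, 61, 60, 63, 66, 63, 62, 63, 63, 60]
t=4: [63, 59, 65, 64, 65, 63, 60, 63, 63, 63, 63, 65]
t=5: [63, 65, 61, 62, 61, 63, 65, 63, 63, 63, 63, 61]
t=6: [63, 61, 64, 63, 64, 63, 61, 63, 63, 63, 63, 64]
t=7: [63, 64, 62, 63, 62, 63, 64, 63, 63, 63, 63, 62]
t=8: [63, 62, 63, 63, 63, 63, 62, 63, 63, 63, 63, 63]
t=9: [63, 63, 63, 63, 63, 63, 63, 63, 63, 63, 63, 63]
t=10: [63, 63, 63, 63, 63, 63, 63, 63, 63, 63, 63, 63]
t=11: [63, 63, 63, 63, 63, 63, 63, 63, 63, 63, 63, 63]
t=12: [63, 63, 63, 63, 63, 63, 63, 63, 63, 63, 63, 63]
t=13: [63, 63, 63, 63, 63, 63, 63, 63, 63, 63, 63, 63]
t=14: [63, 63, 63, 63, 63, 63, 63, 63, 63, 63, 63, 63]
t=15: [63, 63, 63, 63, 63, 63, 63, 63, 63, 63, 63, 63]

Answer: [63, 63, 63, 63, 63, 63, 63, 63, 63, 63, 63, 63]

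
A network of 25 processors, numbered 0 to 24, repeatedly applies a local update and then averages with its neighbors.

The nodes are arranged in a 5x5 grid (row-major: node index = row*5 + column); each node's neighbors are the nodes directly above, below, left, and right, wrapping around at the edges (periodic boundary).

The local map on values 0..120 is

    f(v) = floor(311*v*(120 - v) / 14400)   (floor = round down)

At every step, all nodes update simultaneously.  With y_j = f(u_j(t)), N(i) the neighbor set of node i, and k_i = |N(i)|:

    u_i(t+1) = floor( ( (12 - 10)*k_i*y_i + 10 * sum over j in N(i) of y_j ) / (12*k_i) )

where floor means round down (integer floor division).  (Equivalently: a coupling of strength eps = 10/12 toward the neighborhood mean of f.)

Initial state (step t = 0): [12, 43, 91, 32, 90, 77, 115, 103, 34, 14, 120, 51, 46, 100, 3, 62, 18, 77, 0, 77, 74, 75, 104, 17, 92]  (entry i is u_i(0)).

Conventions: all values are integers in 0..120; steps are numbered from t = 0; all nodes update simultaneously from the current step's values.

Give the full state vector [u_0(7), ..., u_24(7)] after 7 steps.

Answer: [73, 73, 73, 73, 74, 74, 73, 73, 74, 74, 74, 74, 74, 74, 74, 74, 73, 74, 74, 74, 73, 73, 73, 74, 74]

Derivation:
t=0: [12, 43, 91, 32, 90, 77, 115, 103, 34, 14, 120, 51, 46, 100, 3, 62, 18, 77, 0, 77, 74, 75, 104, 17, 92]
t=1: [61, 46, 51, 54, 45, 26, 55, 48, 46, 46, 48, 38, 59, 36, 31, 50, 68, 42, 46, 40, 60, 57, 55, 37, 58]
t=2: [69, 76, 75, 72, 75, 71, 68, 75, 72, 65, 65, 74, 70, 69, 68, 74, 72, 74, 68, 70, 76, 75, 73, 74, 72]
t=3: [73, 73, 72, 72, 74, 76, 73, 73, 74, 74, 74, 75, 73, 75, 76, 74, 72, 74, 74, 74, 73, 72, 72, 74, 73]
t=4: [73, 74, 74, 73, 73, 73, 73, 73, 73, 72, 72, 73, 72, 72, 72, 73, 73, 73, 72, 73, 73, 74, 73, 73, 73]
t=5: [73, 73, 73, 73, 74, 74, 73, 73, 74, 74, 74, 74, 74, 74, 74, 74, 73, 74, 74, 74, 73, 73, 73, 74, 74]
t=6: [73, 74, 74, 73, 73, 73, 73, 73, 73, 73, 73, 73, 73, 73, 73, 73, 73, 73, 73, 73, 73, 74, 73, 73, 73]
t=7: [73, 73, 73, 73, 74, 74, 73, 73, 74, 74, 74, 74, 74, 74, 74, 74, 73, 74, 74, 74, 73, 73, 73, 74, 74]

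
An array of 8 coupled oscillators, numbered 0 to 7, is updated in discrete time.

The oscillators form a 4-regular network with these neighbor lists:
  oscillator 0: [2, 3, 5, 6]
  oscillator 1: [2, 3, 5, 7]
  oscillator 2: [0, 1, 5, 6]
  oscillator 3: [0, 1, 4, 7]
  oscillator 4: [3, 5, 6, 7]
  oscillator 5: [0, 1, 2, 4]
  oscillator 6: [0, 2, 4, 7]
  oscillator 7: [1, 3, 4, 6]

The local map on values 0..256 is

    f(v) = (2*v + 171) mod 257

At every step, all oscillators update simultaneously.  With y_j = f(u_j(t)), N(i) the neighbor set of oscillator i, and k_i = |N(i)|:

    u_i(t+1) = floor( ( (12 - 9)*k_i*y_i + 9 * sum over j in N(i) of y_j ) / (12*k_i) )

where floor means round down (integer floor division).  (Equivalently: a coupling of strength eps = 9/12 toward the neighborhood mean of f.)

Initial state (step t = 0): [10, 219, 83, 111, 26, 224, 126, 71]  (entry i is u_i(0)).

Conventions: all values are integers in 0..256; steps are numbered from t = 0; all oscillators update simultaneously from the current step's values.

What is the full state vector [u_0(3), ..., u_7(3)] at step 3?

Answer: [107, 152, 164, 57, 62, 166, 67, 56]

Derivation:
t=0: [10, 219, 83, 111, 26, 224, 126, 71]
t=1: [139, 94, 124, 139, 142, 136, 144, 130]
t=2: [187, 159, 168, 172, 190, 169, 186, 173]
t=3: [107, 152, 164, 57, 62, 166, 67, 56]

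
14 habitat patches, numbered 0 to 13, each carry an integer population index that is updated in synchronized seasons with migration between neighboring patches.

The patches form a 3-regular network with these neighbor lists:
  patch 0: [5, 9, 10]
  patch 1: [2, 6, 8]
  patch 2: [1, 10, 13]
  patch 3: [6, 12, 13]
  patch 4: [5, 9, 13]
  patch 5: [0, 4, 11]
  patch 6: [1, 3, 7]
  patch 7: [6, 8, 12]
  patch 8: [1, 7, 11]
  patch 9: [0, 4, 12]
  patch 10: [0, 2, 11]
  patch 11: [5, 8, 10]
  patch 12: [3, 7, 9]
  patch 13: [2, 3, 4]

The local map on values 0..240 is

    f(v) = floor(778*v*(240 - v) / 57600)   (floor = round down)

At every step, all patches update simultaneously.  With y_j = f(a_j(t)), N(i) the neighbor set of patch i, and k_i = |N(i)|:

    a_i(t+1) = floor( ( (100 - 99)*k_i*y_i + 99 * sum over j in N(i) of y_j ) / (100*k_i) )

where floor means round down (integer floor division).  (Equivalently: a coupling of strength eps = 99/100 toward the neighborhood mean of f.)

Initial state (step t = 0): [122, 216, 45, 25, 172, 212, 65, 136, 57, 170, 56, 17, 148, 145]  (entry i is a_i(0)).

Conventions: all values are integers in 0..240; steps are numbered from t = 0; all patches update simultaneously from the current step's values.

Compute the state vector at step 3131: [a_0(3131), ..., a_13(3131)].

Answer: [120, 120, 120, 120, 120, 120, 120, 120, 120, 120, 120, 120, 120, 120]
Key observation: The state at step 10, [194, 194, 194, 194, 194, 194, 194, 194, 194, 194, 194, 194, 194, 194], reappears at step 12: the system is in a cycle of period 2 from step 10 on.  Therefore the state at step 3131 equals the state at step 10 + ((3131 - 10) mod 2) = 11, which is [120, 120, 120, 120, 120, 120, 120, 120, 120, 120, 120, 120, 120, 120].

Derivation:
t=0: [122, 216, 45, 25, 172, 212, 65, 136, 57, 170, 56, 17, 148, 145]
t=1: [127, 136, 131, 172, 142, 133, 111, 158, 104, 177, 121, 118, 141, 116]
t=2: [178, 191, 192, 191, 178, 191, 174, 190, 186, 188, 193, 192, 160, 178]
t=3: [126, 137, 132, 158, 135, 140, 126, 153, 126, 156, 132, 127, 129, 133]
t=4: [185, 193, 191, 192, 185, 192, 181, 193, 187, 192, 192, 191, 176, 185]
t=5: [124, 134, 127, 144, 128, 133, 122, 142, 123, 141, 129, 126, 123, 129]
t=6: [191, 193, 192, 193, 191, 193, 188, 193, 190, 193, 193, 193, 187, 190]
t=7: [122, 127, 124, 130, 124, 124, 122, 130, 122, 128, 123, 123, 122, 124]
t=8: [193, 193, 193, 193, 193, 194, 193, 193, 193, 193, 194, 194, 193, 193]
t=9: [120, 122, 121, 122, 121, 121, 122, 122, 121, 122, 121, 120, 122, 122]
t=10: [194, 194, 194, 194, 194, 194, 194, 194, 194, 194, 194, 194, 194, 194]
t=11: [120, 120, 120, 120, 120, 120, 120, 120, 120, 120, 120, 120, 120, 120]
t=12: [194, 194, 194, 194, 194, 194, 194, 194, 194, 194, 194, 194, 194, 194]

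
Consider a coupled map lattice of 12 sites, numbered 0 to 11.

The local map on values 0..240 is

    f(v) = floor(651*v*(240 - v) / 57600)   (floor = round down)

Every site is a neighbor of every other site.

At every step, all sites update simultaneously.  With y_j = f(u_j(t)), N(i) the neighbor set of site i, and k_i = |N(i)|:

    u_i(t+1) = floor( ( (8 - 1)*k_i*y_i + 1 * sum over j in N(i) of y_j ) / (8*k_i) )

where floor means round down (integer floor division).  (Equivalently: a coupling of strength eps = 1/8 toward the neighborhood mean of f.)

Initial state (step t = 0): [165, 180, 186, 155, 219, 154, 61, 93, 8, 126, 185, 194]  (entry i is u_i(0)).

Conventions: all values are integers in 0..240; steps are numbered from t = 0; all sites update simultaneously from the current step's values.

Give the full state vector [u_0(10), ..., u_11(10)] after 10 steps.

Simulating step by step:
t=0: [165, 180, 186, 155, 219, 154, 61, 93, 8, 126, 185, 194]
t=1: [135, 121, 113, 143, 59, 144, 122, 148, 33, 155, 114, 102]
t=2: [158, 160, 160, 154, 123, 154, 160, 152, 86, 148, 160, 157]
t=3: [146, 144, 144, 148, 160, 148, 144, 150, 148, 152, 144, 147]
t=4: [154, 155, 155, 153, 145, 153, 155, 152, 153, 151, 155, 153]
t=5: [149, 148, 148, 149, 154, 149, 148, 150, 149, 150, 148, 149]
t=6: [152, 152, 152, 152, 149, 152, 152, 152, 152, 152, 152, 152]
t=7: [151, 151, 151, 151, 152, 151, 151, 151, 151, 151, 151, 151]
t=8: [151, 151, 151, 151, 151, 151, 151, 151, 151, 151, 151, 151]
t=9: [151, 151, 151, 151, 151, 151, 151, 151, 151, 151, 151, 151]
t=10: [151, 151, 151, 151, 151, 151, 151, 151, 151, 151, 151, 151]

Answer: [151, 151, 151, 151, 151, 151, 151, 151, 151, 151, 151, 151]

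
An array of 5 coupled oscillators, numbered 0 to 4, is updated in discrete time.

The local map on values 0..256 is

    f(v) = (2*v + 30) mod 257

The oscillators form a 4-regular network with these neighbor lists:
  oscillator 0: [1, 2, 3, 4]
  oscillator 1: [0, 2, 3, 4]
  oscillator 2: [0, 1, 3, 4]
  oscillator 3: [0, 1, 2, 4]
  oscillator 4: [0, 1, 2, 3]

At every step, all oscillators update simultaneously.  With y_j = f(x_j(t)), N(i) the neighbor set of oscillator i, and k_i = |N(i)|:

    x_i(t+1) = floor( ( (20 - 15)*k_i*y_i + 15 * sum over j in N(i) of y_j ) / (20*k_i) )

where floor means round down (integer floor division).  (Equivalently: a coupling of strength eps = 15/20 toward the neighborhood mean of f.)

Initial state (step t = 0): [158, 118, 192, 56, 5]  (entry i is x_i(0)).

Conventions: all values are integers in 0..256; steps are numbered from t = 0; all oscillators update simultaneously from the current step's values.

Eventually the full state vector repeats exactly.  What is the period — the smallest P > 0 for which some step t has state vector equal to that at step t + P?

Answer: 16
Key observation: The state at step 3, [179, 179, 179, 179, 179], reappears at step 19 — and no state repeats earlier — so the cycle the system enters has period 16.

Derivation:
t=0: [158, 118, 192, 56, 5]
t=1: [87, 82, 91, 90, 84]
t=2: [203, 203, 204, 204, 203]
t=3: [179, 179, 179, 179, 179]
t=4: [131, 131, 131, 131, 131]
t=5: [35, 35, 35, 35, 35]
t=6: [100, 100, 100, 100, 100]
t=7: [230, 230, 230, 230, 230]
t=8: [233, 233, 233, 233, 233]
t=9: [239, 239, 239, 239, 239]
t=10: [251, 251, 251, 251, 251]
t=11: [18, 18, 18, 18, 18]
t=12: [66, 66, 66, 66, 66]
t=13: [162, 162, 162, 162, 162]
t=14: [97, 97, 97, 97, 97]
t=15: [224, 224, 224, 224, 224]
t=16: [221, 221, 221, 221, 221]
t=17: [215, 215, 215, 215, 215]
t=18: [203, 203, 203, 203, 203]
t=19: [179, 179, 179, 179, 179]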